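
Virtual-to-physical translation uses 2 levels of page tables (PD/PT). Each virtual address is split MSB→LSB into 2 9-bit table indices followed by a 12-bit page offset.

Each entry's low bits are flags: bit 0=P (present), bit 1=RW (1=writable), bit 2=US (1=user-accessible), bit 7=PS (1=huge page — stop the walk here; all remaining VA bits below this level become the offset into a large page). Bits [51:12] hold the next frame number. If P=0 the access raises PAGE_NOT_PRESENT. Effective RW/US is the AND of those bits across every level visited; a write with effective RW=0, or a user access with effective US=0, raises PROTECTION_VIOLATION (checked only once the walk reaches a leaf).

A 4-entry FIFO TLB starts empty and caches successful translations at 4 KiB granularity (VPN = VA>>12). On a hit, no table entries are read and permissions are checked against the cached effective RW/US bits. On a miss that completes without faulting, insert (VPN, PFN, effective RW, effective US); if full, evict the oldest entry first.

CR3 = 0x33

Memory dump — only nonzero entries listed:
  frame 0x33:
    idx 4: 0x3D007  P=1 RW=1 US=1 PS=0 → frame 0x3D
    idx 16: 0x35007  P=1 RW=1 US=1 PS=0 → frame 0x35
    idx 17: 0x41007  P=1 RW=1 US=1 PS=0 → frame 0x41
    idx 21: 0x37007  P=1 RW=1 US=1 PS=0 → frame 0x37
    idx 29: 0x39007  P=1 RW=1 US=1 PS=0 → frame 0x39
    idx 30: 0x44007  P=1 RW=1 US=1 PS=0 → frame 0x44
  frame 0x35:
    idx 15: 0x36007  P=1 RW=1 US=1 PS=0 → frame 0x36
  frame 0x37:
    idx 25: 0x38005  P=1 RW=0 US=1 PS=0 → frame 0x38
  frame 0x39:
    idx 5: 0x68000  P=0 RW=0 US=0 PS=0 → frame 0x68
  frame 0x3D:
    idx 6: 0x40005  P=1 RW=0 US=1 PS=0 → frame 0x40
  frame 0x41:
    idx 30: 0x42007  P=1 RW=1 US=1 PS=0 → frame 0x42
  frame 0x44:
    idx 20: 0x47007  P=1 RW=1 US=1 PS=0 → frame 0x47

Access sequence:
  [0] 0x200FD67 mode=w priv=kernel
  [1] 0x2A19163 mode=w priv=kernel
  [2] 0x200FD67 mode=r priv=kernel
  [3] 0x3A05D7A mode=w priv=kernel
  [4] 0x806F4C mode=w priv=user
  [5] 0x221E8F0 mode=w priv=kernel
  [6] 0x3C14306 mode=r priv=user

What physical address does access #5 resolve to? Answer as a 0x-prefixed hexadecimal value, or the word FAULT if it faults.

Walk each access:
#0 VA=0x200FD67 (w,kernel):
  lvl0: tbl 0x33, slot 16 ⇒ 0x35007 (P1/RW1/US1/PS0)
  lvl1: tbl 0x35, slot 15 ⇒ 0x36007 (P1/RW1/US1/PS0)
  ✓ 0x36D67  — 2 lookups
#1 VA=0x2A19163 (w,kernel):
  lvl0: tbl 0x33, slot 21 ⇒ 0x37007 (P1/RW1/US1/PS0)
  lvl1: tbl 0x37, slot 25 ⇒ 0x38005 (P1/RW0/US1/PS0)
  ✗ PROTECTION_VIOLATION  [2 reads]
#2 VA=0x200FD67 (r,kernel):
  TLB hit vpn=0x200F → PA=0x36D67
#3 VA=0x3A05D7A (w,kernel):
  lvl0: tbl 0x33, slot 29 ⇒ 0x39007 (P1/RW1/US1/PS0)
  lvl1: tbl 0x39, slot 5 ⇒ 0x68000 (P0/RW0/US0/PS0)
  ✗ PAGE_NOT_PRESENT  [2 reads]
#4 VA=0x806F4C (w,user):
  lvl0: tbl 0x33, slot 4 ⇒ 0x3D007 (P1/RW1/US1/PS0)
  lvl1: tbl 0x3D, slot 6 ⇒ 0x40005 (P1/RW0/US1/PS0)
  ✗ PROTECTION_VIOLATION  [2 reads]
#5 VA=0x221E8F0 (w,kernel):
  lvl0: tbl 0x33, slot 17 ⇒ 0x41007 (P1/RW1/US1/PS0)
  lvl1: tbl 0x41, slot 30 ⇒ 0x42007 (P1/RW1/US1/PS0)
  ✓ 0x428F0  — 2 lookups
#6 VA=0x3C14306 (r,user):
  lvl0: tbl 0x33, slot 30 ⇒ 0x44007 (P1/RW1/US1/PS0)
  lvl1: tbl 0x44, slot 20 ⇒ 0x47007 (P1/RW1/US1/PS0)
  ✓ 0x47306  — 2 lookups

Access #5 PA: 0x428F0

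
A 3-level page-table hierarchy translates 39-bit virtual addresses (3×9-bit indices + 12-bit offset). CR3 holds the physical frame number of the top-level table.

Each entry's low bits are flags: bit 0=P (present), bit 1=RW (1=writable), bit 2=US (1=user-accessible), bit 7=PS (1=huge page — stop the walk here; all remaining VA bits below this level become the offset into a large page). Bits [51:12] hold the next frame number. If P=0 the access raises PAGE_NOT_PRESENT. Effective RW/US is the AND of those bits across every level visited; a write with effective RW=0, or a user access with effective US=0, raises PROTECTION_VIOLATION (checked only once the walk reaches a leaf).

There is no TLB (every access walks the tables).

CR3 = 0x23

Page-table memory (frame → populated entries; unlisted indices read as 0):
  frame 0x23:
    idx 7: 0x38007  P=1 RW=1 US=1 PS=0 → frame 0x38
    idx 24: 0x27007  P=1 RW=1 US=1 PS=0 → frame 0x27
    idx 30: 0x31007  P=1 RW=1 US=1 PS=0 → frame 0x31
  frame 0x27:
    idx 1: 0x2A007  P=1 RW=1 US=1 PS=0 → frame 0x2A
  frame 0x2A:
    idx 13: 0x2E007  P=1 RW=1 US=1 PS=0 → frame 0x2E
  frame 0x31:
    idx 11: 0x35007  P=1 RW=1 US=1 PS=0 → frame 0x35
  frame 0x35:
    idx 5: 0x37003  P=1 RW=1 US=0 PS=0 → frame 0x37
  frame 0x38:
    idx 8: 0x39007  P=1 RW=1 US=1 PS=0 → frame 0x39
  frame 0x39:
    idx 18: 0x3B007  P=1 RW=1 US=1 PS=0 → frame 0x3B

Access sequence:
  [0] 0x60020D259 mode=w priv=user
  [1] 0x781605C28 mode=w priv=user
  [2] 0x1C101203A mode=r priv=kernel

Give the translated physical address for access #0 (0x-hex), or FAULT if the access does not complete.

Per-access translation:
#0 VA=0x60020D259 (w,user):
  L0: frame=0x23 idx=24 entry=0x27007 [P=1 RW=1 US=1 PS=0]
  L1: frame=0x27 idx=1 entry=0x2A007 [P=1 RW=1 US=1 PS=0]
  L2: frame=0x2A idx=13 entry=0x2E007 [P=1 RW=1 US=1 PS=0]
  ✓ 0x2E259  — 3 lookups
#1 VA=0x781605C28 (w,user):
  L0: frame=0x23 idx=30 entry=0x31007 [P=1 RW=1 US=1 PS=0]
  L1: frame=0x31 idx=11 entry=0x35007 [P=1 RW=1 US=1 PS=0]
  L2: frame=0x35 idx=5 entry=0x37003 [P=1 RW=1 US=0 PS=0]
  ⇒ fault: PROTECTION_VIOLATION  — 3 lookups
#2 VA=0x1C101203A (r,kernel):
  L0: frame=0x23 idx=7 entry=0x38007 [P=1 RW=1 US=1 PS=0]
  L1: frame=0x38 idx=8 entry=0x39007 [P=1 RW=1 US=1 PS=0]
  L2: frame=0x39 idx=18 entry=0x3B007 [P=1 RW=1 US=1 PS=0]
  ✓ 0x3B03A  — 3 lookups

Access #0 PA: 0x2E259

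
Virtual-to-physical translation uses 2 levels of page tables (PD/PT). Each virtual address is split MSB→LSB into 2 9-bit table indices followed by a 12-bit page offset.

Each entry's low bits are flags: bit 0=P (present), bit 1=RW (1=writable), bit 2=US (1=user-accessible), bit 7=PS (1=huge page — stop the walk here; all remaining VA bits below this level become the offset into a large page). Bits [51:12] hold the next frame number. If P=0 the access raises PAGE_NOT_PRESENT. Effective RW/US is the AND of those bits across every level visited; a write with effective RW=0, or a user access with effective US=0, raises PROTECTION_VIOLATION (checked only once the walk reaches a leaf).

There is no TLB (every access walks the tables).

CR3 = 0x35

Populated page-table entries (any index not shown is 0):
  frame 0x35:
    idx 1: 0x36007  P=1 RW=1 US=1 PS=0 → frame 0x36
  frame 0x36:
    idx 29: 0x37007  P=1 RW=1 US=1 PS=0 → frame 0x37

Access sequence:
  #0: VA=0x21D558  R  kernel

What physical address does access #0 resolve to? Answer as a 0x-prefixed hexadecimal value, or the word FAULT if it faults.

Trace:
#0 VA=0x21D558 (r,kernel):
  L0 @0x35[1] → 0x36007  P=1,RW=1,US=1,PS=0
  L1 @0x36[29] → 0x37007  P=1,RW=1,US=1,PS=0
  → PA=0x37558  (2 entries read)

Access #0 PA: 0x37558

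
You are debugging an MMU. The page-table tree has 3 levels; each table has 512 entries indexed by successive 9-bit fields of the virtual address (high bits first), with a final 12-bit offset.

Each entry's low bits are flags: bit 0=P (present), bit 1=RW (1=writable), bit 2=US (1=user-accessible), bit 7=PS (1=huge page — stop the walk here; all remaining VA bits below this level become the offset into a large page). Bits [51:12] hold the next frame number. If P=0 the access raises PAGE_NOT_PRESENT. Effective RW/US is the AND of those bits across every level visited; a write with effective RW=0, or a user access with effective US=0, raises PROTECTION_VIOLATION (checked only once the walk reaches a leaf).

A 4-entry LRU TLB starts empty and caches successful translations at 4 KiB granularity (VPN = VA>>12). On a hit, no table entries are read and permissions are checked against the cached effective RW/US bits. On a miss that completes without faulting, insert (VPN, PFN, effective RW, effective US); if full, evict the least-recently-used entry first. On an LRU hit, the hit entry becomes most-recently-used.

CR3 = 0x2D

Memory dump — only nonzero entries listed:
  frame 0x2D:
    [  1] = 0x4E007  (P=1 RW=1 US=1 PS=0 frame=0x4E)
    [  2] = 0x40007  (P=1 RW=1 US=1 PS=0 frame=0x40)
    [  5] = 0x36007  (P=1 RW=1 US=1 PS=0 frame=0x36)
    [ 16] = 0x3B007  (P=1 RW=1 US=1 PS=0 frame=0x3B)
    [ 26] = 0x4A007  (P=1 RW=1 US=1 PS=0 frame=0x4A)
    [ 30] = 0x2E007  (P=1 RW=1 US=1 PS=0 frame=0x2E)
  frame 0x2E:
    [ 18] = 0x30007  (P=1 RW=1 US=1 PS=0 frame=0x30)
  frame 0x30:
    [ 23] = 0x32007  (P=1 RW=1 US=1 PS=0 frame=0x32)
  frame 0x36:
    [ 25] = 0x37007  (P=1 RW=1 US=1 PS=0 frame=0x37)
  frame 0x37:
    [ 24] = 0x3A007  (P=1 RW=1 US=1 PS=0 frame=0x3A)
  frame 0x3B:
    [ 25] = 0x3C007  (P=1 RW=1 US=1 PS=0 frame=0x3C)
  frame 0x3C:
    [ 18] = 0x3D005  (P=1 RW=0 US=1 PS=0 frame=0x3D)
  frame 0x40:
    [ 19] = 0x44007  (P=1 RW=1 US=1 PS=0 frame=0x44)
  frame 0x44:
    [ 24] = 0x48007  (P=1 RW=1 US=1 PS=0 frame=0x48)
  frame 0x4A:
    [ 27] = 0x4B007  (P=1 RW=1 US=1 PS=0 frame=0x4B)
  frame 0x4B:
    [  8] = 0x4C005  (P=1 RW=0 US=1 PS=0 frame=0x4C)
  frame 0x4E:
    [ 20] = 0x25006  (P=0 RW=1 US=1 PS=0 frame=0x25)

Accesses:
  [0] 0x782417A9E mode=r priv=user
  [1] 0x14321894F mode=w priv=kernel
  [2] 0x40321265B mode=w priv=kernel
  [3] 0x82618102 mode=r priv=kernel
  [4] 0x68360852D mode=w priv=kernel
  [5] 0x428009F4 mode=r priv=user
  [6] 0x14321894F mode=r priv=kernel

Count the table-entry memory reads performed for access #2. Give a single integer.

Per-access translation:
#0 VA=0x782417A9E (r,user):
  lvl0: tbl 0x2D, slot 30 ⇒ 0x2E007 (P1/RW1/US1/PS0)
  lvl1: tbl 0x2E, slot 18 ⇒ 0x30007 (P1/RW1/US1/PS0)
  lvl2: tbl 0x30, slot 23 ⇒ 0x32007 (P1/RW1/US1/PS0)
  ✓ 0x32A9E  — 3 lookups
#1 VA=0x14321894F (w,kernel):
  lvl0: tbl 0x2D, slot 5 ⇒ 0x36007 (P1/RW1/US1/PS0)
  lvl1: tbl 0x36, slot 25 ⇒ 0x37007 (P1/RW1/US1/PS0)
  lvl2: tbl 0x37, slot 24 ⇒ 0x3A007 (P1/RW1/US1/PS0)
  ✓ 0x3A94F  — 3 lookups
#2 VA=0x40321265B (w,kernel):
  lvl0: tbl 0x2D, slot 16 ⇒ 0x3B007 (P1/RW1/US1/PS0)
  lvl1: tbl 0x3B, slot 25 ⇒ 0x3C007 (P1/RW1/US1/PS0)
  lvl2: tbl 0x3C, slot 18 ⇒ 0x3D005 (P1/RW0/US1/PS0)
  → PROTECTION_VIOLATION  (3 entries read)
#3 VA=0x82618102 (r,kernel):
  lvl0: tbl 0x2D, slot 2 ⇒ 0x40007 (P1/RW1/US1/PS0)
  lvl1: tbl 0x40, slot 19 ⇒ 0x44007 (P1/RW1/US1/PS0)
  lvl2: tbl 0x44, slot 24 ⇒ 0x48007 (P1/RW1/US1/PS0)
  ✓ 0x48102  — 3 lookups
#4 VA=0x68360852D (w,kernel):
  lvl0: tbl 0x2D, slot 26 ⇒ 0x4A007 (P1/RW1/US1/PS0)
  lvl1: tbl 0x4A, slot 27 ⇒ 0x4B007 (P1/RW1/US1/PS0)
  lvl2: tbl 0x4B, slot 8 ⇒ 0x4C005 (P1/RW0/US1/PS0)
  → PROTECTION_VIOLATION  (3 entries read)
#5 VA=0x428009F4 (r,user):
  lvl0: tbl 0x2D, slot 1 ⇒ 0x4E007 (P1/RW1/US1/PS0)
  lvl1: tbl 0x4E, slot 20 ⇒ 0x25006 (P0/RW1/US1/PS0)
  → PAGE_NOT_PRESENT  (2 entries read)
#6 VA=0x14321894F (r,kernel):
  TLB hit vpn=0x143218 → PA=0x3A94F

Entries read for #2: 3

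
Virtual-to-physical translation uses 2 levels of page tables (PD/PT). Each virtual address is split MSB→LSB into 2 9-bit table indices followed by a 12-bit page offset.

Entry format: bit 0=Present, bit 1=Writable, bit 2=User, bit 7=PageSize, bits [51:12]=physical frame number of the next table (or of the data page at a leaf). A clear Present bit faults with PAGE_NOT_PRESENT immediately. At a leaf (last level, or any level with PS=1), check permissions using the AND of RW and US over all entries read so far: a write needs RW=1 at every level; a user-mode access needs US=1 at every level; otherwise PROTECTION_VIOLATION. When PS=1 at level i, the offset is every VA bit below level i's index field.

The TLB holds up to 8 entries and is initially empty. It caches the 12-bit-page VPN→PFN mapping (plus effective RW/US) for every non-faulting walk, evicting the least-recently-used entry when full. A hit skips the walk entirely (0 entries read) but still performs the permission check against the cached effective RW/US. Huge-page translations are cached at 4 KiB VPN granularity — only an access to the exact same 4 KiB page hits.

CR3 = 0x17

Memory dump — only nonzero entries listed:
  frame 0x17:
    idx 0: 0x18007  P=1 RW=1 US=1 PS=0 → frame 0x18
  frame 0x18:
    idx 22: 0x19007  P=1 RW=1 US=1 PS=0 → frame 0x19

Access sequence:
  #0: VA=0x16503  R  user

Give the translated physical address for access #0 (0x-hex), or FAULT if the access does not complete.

Per-access translation:
#0 VA=0x16503 (r,user):
  lvl0: tbl 0x17, slot 0 ⇒ 0x18007 (P1/RW1/US1/PS0)
  lvl1: tbl 0x18, slot 22 ⇒ 0x19007 (P1/RW1/US1/PS0)
  ✓ 0x19503  — 2 lookups

Access #0 PA: 0x19503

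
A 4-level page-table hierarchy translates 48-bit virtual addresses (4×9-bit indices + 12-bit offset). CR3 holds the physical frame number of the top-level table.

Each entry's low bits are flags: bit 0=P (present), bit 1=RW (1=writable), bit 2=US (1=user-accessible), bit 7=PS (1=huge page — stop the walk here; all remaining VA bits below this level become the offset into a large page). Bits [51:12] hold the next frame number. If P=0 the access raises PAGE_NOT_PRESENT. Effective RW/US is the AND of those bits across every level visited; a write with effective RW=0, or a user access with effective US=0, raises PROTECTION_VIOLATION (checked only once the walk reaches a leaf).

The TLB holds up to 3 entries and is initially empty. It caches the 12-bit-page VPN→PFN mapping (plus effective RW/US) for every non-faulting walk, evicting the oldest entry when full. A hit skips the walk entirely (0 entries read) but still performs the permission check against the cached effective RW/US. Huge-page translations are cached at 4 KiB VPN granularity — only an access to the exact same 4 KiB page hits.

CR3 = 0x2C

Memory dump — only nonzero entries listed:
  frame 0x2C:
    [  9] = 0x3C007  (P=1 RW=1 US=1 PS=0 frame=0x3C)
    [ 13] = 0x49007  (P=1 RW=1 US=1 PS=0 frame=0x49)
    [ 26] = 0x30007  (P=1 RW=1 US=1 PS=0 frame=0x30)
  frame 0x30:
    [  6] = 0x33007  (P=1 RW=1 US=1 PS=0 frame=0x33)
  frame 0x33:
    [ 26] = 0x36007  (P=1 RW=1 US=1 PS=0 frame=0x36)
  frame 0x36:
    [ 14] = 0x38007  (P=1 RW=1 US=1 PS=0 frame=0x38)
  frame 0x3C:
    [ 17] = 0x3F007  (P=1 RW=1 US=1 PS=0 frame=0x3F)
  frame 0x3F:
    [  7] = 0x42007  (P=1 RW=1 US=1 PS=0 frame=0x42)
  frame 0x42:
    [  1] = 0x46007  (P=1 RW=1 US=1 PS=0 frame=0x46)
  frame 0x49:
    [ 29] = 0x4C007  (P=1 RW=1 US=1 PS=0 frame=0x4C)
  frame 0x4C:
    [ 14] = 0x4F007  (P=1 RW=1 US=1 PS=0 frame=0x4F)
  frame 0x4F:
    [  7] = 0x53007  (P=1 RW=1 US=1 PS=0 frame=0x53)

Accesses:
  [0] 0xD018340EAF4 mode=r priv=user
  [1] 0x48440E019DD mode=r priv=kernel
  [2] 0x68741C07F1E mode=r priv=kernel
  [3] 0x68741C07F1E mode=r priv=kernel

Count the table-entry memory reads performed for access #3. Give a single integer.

Trace:
#0 VA=0xD018340EAF4 (r,user):
  [0] read 0x2C idx=26: raw=0x30007 flags P=1 W=1 U=1 S=0
  [1] read 0x30 idx=6: raw=0x33007 flags P=1 W=1 U=1 S=0
  [2] read 0x33 idx=26: raw=0x36007 flags P=1 W=1 U=1 S=0
  [3] read 0x36 idx=14: raw=0x38007 flags P=1 W=1 U=1 S=0
  → PA=0x38AF4  (4 entries read)
#1 VA=0x48440E019DD (r,kernel):
  [0] read 0x2C idx=9: raw=0x3C007 flags P=1 W=1 U=1 S=0
  [1] read 0x3C idx=17: raw=0x3F007 flags P=1 W=1 U=1 S=0
  [2] read 0x3F idx=7: raw=0x42007 flags P=1 W=1 U=1 S=0
  [3] read 0x42 idx=1: raw=0x46007 flags P=1 W=1 U=1 S=0
  → PA=0x469DD  (4 entries read)
#2 VA=0x68741C07F1E (r,kernel):
  [0] read 0x2C idx=13: raw=0x49007 flags P=1 W=1 U=1 S=0
  [1] read 0x49 idx=29: raw=0x4C007 flags P=1 W=1 U=1 S=0
  [2] read 0x4C idx=14: raw=0x4F007 flags P=1 W=1 U=1 S=0
  [3] read 0x4F idx=7: raw=0x53007 flags P=1 W=1 U=1 S=0
  → PA=0x53F1E  (4 entries read)
#3 VA=0x68741C07F1E (r,kernel):
  TLB hit vpn=0x68741C07 → PA=0x53F1E

Entries read for #3: 0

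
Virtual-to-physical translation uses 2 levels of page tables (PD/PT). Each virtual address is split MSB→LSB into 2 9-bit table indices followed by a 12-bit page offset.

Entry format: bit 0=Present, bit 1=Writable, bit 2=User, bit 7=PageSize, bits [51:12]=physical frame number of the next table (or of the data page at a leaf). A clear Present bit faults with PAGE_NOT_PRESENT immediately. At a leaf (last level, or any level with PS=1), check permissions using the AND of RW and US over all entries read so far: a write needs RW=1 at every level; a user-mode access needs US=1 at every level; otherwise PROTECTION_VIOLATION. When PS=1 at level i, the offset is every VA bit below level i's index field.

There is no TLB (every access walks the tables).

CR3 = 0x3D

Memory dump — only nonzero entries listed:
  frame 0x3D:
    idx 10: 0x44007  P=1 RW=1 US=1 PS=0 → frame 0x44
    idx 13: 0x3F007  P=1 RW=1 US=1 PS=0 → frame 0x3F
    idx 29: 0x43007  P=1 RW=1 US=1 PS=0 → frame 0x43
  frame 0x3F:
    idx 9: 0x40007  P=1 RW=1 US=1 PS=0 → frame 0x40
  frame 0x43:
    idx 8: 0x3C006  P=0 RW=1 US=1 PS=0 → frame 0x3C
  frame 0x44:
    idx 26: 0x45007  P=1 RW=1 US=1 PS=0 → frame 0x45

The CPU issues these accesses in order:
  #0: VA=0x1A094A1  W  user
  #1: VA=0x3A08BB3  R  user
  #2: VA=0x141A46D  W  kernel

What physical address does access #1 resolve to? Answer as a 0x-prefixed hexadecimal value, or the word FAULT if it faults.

Per-access translation:
#0 VA=0x1A094A1 (w,user):
  L0: frame=0x3D idx=13 entry=0x3F007 [P=1 RW=1 US=1 PS=0]
  L1: frame=0x3F idx=9 entry=0x40007 [P=1 RW=1 US=1 PS=0]
  ⇒ phys 0x404A1  [2 reads]
#1 VA=0x3A08BB3 (r,user):
  L0: frame=0x3D idx=29 entry=0x43007 [P=1 RW=1 US=1 PS=0]
  L1: frame=0x43 idx=8 entry=0x3C006 [P=0 RW=1 US=1 PS=0]
  ⇒ fault: PAGE_NOT_PRESENT  — 2 lookups
#2 VA=0x141A46D (w,kernel):
  L0: frame=0x3D idx=10 entry=0x44007 [P=1 RW=1 US=1 PS=0]
  L1: frame=0x44 idx=26 entry=0x45007 [P=1 RW=1 US=1 PS=0]
  ⇒ phys 0x4546D  [2 reads]

Access #1 PA: FAULT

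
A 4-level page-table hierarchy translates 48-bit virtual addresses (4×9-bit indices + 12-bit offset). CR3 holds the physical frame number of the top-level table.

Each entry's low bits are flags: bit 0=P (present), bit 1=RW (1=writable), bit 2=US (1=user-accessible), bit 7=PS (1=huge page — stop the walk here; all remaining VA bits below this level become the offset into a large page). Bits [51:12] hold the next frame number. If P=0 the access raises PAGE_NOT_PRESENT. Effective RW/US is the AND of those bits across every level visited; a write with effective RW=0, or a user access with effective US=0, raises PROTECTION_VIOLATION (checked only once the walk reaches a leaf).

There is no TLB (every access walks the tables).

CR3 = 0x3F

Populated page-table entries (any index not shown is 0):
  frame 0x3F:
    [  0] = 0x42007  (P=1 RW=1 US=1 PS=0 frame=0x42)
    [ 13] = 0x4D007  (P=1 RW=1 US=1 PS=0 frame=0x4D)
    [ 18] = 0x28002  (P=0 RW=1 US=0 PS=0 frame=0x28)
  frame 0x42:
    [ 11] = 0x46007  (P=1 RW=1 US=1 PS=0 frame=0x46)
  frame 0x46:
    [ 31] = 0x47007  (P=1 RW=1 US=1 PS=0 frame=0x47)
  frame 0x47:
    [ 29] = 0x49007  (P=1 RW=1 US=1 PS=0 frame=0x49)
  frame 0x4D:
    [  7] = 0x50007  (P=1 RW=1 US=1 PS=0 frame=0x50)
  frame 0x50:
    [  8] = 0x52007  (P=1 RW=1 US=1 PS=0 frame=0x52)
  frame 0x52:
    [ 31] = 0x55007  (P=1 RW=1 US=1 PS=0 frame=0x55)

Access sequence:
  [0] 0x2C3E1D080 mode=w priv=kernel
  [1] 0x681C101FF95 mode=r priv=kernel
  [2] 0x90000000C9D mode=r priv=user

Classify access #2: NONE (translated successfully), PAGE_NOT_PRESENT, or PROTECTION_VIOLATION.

Per-access translation:
#0 VA=0x2C3E1D080 (w,kernel):
  [0] read 0x3F idx=0: raw=0x42007 flags P=1 W=1 U=1 S=0
  [1] read 0x42 idx=11: raw=0x46007 flags P=1 W=1 U=1 S=0
  [2] read 0x46 idx=31: raw=0x47007 flags P=1 W=1 U=1 S=0
  [3] read 0x47 idx=29: raw=0x49007 flags P=1 W=1 U=1 S=0
  ✓ 0x49080  — 4 lookups
#1 VA=0x681C101FF95 (r,kernel):
  [0] read 0x3F idx=13: raw=0x4D007 flags P=1 W=1 U=1 S=0
  [1] read 0x4D idx=7: raw=0x50007 flags P=1 W=1 U=1 S=0
  [2] read 0x50 idx=8: raw=0x52007 flags P=1 W=1 U=1 S=0
  [3] read 0x52 idx=31: raw=0x55007 flags P=1 W=1 U=1 S=0
  ✓ 0x55F95  — 4 lookups
#2 VA=0x90000000C9D (r,user):
  [0] read 0x3F idx=18: raw=0x28002 flags P=0 W=1 U=0 S=0
  ✗ PAGE_NOT_PRESENT  [1 reads]

Access #2 fault: PAGE_NOT_PRESENT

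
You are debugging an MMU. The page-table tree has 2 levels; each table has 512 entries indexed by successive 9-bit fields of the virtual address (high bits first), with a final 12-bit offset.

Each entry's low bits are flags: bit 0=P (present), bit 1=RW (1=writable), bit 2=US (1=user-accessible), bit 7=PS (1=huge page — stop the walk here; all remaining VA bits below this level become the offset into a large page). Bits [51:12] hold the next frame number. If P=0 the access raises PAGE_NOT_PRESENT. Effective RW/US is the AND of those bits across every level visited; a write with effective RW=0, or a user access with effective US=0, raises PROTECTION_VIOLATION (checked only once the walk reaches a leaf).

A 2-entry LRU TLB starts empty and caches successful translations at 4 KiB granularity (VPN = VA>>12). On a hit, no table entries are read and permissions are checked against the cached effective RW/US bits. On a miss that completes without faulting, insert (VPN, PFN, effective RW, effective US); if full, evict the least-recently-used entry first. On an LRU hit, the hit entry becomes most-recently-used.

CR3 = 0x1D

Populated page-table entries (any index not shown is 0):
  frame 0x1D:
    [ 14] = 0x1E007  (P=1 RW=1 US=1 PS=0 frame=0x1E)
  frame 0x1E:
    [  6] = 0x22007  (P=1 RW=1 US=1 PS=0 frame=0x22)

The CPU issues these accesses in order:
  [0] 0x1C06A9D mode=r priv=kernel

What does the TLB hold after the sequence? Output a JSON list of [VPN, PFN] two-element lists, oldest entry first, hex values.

Trace:
#0 VA=0x1C06A9D (r,kernel):
  lvl0: tbl 0x1D, slot 14 ⇒ 0x1E007 (P1/RW1/US1/PS0)
  lvl1: tbl 0x1E, slot 6 ⇒ 0x22007 (P1/RW1/US1/PS0)
  ✓ 0x22A9D  — 2 lookups

TLB: [["0x1C06", "0x22"]]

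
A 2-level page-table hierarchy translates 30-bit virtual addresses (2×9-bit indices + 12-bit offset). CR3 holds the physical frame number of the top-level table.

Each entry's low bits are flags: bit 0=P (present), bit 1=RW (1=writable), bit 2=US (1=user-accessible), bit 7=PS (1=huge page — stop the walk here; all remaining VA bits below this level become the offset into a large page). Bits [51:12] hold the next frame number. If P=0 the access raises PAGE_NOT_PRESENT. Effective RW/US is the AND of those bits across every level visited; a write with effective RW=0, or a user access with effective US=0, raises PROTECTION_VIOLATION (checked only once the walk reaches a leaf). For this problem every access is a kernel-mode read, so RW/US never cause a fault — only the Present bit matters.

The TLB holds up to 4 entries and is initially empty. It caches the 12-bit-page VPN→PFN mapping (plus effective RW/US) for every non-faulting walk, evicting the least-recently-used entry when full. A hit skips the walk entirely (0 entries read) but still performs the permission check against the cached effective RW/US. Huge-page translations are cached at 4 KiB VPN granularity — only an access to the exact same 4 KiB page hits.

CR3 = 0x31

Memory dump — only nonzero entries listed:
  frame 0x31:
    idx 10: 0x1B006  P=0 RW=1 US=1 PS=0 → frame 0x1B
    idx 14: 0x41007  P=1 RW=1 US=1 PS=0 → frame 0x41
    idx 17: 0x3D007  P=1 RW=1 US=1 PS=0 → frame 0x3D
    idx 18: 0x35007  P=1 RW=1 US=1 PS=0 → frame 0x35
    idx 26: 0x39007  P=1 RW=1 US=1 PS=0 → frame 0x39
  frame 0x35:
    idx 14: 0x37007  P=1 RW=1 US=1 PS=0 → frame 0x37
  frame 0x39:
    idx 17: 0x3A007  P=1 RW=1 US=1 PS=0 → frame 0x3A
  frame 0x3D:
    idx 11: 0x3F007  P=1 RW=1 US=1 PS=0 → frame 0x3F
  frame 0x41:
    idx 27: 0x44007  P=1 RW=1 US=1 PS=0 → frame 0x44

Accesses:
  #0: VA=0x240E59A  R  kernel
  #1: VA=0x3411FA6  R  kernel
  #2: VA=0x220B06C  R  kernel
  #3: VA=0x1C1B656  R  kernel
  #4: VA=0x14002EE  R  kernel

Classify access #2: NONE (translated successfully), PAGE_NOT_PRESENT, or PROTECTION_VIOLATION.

Trace:
#0 VA=0x240E59A (r,kernel):
  lvl0: tbl 0x31, slot 18 ⇒ 0x35007 (P1/RW1/US1/PS0)
  lvl1: tbl 0x35, slot 14 ⇒ 0x37007 (P1/RW1/US1/PS0)
  ⇒ phys 0x3759A  [2 reads]
#1 VA=0x3411FA6 (r,kernel):
  lvl0: tbl 0x31, slot 26 ⇒ 0x39007 (P1/RW1/US1/PS0)
  lvl1: tbl 0x39, slot 17 ⇒ 0x3A007 (P1/RW1/US1/PS0)
  ⇒ phys 0x3AFA6  [2 reads]
#2 VA=0x220B06C (r,kernel):
  lvl0: tbl 0x31, slot 17 ⇒ 0x3D007 (P1/RW1/US1/PS0)
  lvl1: tbl 0x3D, slot 11 ⇒ 0x3F007 (P1/RW1/US1/PS0)
  ⇒ phys 0x3F06C  [2 reads]
#3 VA=0x1C1B656 (r,kernel):
  lvl0: tbl 0x31, slot 14 ⇒ 0x41007 (P1/RW1/US1/PS0)
  lvl1: tbl 0x41, slot 27 ⇒ 0x44007 (P1/RW1/US1/PS0)
  ⇒ phys 0x44656  [2 reads]
#4 VA=0x14002EE (r,kernel):
  lvl0: tbl 0x31, slot 10 ⇒ 0x1B006 (P0/RW1/US1/PS0)
  ✗ PAGE_NOT_PRESENT  [1 reads]

Access #2 fault: NONE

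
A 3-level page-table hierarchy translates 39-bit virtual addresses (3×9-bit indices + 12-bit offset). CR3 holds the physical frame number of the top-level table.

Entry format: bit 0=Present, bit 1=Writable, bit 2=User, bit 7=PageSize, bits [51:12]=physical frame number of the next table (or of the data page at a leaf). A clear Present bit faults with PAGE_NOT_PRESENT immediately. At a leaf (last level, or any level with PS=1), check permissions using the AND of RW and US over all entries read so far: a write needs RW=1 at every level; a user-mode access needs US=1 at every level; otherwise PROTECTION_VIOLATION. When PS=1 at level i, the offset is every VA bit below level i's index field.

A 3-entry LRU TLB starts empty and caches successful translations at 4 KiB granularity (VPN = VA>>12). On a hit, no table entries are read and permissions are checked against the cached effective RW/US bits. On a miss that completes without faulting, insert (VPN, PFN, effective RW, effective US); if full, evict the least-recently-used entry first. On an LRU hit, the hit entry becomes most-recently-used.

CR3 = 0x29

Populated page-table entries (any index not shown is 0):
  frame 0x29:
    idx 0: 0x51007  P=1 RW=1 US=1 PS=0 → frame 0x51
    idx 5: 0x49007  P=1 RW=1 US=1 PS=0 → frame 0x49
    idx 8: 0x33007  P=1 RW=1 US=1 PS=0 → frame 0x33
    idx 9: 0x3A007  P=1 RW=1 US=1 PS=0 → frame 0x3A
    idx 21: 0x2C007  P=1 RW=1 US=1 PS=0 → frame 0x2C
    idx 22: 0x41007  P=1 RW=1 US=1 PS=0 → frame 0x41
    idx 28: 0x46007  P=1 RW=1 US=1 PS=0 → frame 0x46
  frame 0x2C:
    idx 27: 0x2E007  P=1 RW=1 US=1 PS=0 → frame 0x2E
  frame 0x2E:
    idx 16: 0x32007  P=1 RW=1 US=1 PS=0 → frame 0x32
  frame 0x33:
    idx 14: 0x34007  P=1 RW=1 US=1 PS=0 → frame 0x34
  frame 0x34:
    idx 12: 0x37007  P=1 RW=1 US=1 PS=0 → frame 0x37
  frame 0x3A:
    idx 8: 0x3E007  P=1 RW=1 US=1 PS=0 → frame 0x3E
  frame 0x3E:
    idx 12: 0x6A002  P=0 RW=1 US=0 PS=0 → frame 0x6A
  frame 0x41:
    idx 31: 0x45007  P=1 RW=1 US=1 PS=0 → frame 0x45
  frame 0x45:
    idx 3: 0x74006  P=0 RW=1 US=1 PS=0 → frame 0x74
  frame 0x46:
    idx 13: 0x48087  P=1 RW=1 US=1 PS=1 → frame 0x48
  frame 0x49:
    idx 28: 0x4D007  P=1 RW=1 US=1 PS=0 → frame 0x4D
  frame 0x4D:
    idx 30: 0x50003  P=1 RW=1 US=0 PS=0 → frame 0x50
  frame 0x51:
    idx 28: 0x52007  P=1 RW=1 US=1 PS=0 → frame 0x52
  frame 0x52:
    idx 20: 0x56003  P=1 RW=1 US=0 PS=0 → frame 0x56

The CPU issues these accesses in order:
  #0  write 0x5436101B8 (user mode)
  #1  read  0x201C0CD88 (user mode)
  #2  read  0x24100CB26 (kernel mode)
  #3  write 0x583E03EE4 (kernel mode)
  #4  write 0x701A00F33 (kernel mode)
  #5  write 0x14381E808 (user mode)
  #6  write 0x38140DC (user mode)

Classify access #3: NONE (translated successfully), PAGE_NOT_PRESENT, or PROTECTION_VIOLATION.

Per-access translation:
#0 VA=0x5436101B8 (w,user):
  L0: frame=0x29 idx=21 entry=0x2C007 [P=1 RW=1 US=1 PS=0]
  L1: frame=0x2C idx=27 entry=0x2E007 [P=1 RW=1 US=1 PS=0]
  L2: frame=0x2E idx=16 entry=0x32007 [P=1 RW=1 US=1 PS=0]
  → PA=0x321B8  (3 entries read)
#1 VA=0x201C0CD88 (r,user):
  L0: frame=0x29 idx=8 entry=0x33007 [P=1 RW=1 US=1 PS=0]
  L1: frame=0x33 idx=14 entry=0x34007 [P=1 RW=1 US=1 PS=0]
  L2: frame=0x34 idx=12 entry=0x37007 [P=1 RW=1 US=1 PS=0]
  → PA=0x37D88  (3 entries read)
#2 VA=0x24100CB26 (r,kernel):
  L0: frame=0x29 idx=9 entry=0x3A007 [P=1 RW=1 US=1 PS=0]
  L1: frame=0x3A idx=8 entry=0x3E007 [P=1 RW=1 US=1 PS=0]
  L2: frame=0x3E idx=12 entry=0x6A002 [P=0 RW=1 US=0 PS=0]
  → PAGE_NOT_PRESENT  (3 entries read)
#3 VA=0x583E03EE4 (w,kernel):
  L0: frame=0x29 idx=22 entry=0x41007 [P=1 RW=1 US=1 PS=0]
  L1: frame=0x41 idx=31 entry=0x45007 [P=1 RW=1 US=1 PS=0]
  L2: frame=0x45 idx=3 entry=0x74006 [P=0 RW=1 US=1 PS=0]
  → PAGE_NOT_PRESENT  (3 entries read)
#4 VA=0x701A00F33 (w,kernel):
  L0: frame=0x29 idx=28 entry=0x46007 [P=1 RW=1 US=1 PS=0]
  L1: frame=0x46 idx=13 entry=0x48087 [P=1 RW=1 US=1 PS=1]
  → PA=0x48F33 (huge @L1)  (2 entries read)
#5 VA=0x14381E808 (w,user):
  L0: frame=0x29 idx=5 entry=0x49007 [P=1 RW=1 US=1 PS=0]
  L1: frame=0x49 idx=28 entry=0x4D007 [P=1 RW=1 US=1 PS=0]
  L2: frame=0x4D idx=30 entry=0x50003 [P=1 RW=1 US=0 PS=0]
  → PROTECTION_VIOLATION  (3 entries read)
#6 VA=0x38140DC (w,user):
  L0: frame=0x29 idx=0 entry=0x51007 [P=1 RW=1 US=1 PS=0]
  L1: frame=0x51 idx=28 entry=0x52007 [P=1 RW=1 US=1 PS=0]
  L2: frame=0x52 idx=20 entry=0x56003 [P=1 RW=1 US=0 PS=0]
  → PROTECTION_VIOLATION  (3 entries read)

Access #3 fault: PAGE_NOT_PRESENT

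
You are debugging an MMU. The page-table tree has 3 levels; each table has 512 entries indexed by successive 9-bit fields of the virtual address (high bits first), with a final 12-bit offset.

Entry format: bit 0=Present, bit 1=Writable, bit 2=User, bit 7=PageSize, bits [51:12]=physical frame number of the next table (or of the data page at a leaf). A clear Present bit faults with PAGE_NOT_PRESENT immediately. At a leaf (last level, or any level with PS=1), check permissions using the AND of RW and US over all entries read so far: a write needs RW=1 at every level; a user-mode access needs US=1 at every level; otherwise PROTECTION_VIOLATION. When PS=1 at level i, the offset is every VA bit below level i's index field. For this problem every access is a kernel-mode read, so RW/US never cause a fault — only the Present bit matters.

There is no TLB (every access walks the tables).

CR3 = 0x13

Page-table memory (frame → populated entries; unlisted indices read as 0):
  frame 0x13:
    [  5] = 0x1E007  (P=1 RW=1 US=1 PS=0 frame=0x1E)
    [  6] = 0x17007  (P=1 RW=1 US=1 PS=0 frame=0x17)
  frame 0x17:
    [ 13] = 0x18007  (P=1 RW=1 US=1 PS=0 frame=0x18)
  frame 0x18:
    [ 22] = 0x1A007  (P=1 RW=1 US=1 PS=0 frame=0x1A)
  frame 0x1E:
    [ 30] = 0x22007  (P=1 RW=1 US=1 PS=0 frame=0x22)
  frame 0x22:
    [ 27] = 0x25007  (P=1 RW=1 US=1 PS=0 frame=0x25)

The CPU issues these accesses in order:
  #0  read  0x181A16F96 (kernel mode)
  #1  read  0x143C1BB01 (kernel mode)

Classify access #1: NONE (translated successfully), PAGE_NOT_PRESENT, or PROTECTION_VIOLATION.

Walk each access:
#0 VA=0x181A16F96 (r,kernel):
  lvl0: tbl 0x13, slot 6 ⇒ 0x17007 (P1/RW1/US1/PS0)
  lvl1: tbl 0x17, slot 13 ⇒ 0x18007 (P1/RW1/US1/PS0)
  lvl2: tbl 0x18, slot 22 ⇒ 0x1A007 (P1/RW1/US1/PS0)
  → PA=0x1AF96  (3 entries read)
#1 VA=0x143C1BB01 (r,kernel):
  lvl0: tbl 0x13, slot 5 ⇒ 0x1E007 (P1/RW1/US1/PS0)
  lvl1: tbl 0x1E, slot 30 ⇒ 0x22007 (P1/RW1/US1/PS0)
  lvl2: tbl 0x22, slot 27 ⇒ 0x25007 (P1/RW1/US1/PS0)
  → PA=0x25B01  (3 entries read)

Access #1 fault: NONE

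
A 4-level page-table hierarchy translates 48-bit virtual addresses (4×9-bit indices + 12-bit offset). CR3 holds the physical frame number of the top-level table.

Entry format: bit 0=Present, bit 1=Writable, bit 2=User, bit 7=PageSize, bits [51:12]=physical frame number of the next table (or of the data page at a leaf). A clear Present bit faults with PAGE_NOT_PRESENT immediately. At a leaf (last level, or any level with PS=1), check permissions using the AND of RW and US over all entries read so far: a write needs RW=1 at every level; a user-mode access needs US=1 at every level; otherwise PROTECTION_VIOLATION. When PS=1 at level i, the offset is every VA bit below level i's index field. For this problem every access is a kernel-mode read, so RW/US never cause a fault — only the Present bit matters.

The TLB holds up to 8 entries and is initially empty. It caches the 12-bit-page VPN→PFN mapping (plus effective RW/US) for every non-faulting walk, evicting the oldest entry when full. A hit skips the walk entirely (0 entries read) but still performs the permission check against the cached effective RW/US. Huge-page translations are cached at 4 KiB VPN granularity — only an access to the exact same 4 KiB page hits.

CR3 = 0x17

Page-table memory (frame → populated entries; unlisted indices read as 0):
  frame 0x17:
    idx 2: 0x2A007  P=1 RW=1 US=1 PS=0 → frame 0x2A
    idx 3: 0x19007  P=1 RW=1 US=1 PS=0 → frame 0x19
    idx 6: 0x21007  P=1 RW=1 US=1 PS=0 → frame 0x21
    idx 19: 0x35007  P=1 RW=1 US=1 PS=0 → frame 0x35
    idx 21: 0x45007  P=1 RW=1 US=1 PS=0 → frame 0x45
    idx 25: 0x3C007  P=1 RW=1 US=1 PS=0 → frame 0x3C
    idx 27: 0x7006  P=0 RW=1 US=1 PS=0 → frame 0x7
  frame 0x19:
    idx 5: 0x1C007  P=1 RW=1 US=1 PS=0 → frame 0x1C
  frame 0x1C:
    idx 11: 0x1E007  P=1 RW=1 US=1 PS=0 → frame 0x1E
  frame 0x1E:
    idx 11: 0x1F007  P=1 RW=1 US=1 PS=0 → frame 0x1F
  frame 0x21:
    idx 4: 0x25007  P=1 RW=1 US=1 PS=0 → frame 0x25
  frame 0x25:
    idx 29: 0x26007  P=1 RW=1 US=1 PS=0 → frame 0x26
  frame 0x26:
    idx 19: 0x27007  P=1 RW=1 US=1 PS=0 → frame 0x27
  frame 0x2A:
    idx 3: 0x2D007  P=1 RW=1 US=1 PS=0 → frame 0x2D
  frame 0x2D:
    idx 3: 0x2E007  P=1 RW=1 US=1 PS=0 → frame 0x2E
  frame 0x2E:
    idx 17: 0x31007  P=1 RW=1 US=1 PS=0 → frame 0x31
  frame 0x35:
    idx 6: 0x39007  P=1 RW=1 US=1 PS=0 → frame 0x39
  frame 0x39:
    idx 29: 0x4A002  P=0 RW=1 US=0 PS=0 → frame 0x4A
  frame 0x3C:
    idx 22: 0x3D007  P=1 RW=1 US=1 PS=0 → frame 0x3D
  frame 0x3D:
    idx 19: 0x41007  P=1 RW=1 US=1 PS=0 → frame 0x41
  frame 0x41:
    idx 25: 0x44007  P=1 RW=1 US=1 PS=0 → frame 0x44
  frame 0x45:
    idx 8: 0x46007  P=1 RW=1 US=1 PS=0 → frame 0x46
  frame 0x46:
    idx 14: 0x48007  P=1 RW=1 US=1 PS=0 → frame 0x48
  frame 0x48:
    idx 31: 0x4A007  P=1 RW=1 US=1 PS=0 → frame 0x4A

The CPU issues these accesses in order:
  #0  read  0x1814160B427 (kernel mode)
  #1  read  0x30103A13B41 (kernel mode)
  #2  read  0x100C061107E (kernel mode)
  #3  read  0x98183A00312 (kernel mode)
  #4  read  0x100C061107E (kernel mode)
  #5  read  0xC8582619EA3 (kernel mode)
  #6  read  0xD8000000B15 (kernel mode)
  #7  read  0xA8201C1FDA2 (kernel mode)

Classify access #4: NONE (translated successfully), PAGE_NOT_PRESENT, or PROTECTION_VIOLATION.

Per-access translation:
#0 VA=0x1814160B427 (r,kernel):
  [0] read 0x17 idx=3: raw=0x19007 flags P=1 W=1 U=1 S=0
  [1] read 0x19 idx=5: raw=0x1C007 flags P=1 W=1 U=1 S=0
  [2] read 0x1C idx=11: raw=0x1E007 flags P=1 W=1 U=1 S=0
  [3] read 0x1E idx=11: raw=0x1F007 flags P=1 W=1 U=1 S=0
  ✓ 0x1F427  — 4 lookups
#1 VA=0x30103A13B41 (r,kernel):
  [0] read 0x17 idx=6: raw=0x21007 flags P=1 W=1 U=1 S=0
  [1] read 0x21 idx=4: raw=0x25007 flags P=1 W=1 U=1 S=0
  [2] read 0x25 idx=29: raw=0x26007 flags P=1 W=1 U=1 S=0
  [3] read 0x26 idx=19: raw=0x27007 flags P=1 W=1 U=1 S=0
  ✓ 0x27B41  — 4 lookups
#2 VA=0x100C061107E (r,kernel):
  [0] read 0x17 idx=2: raw=0x2A007 flags P=1 W=1 U=1 S=0
  [1] read 0x2A idx=3: raw=0x2D007 flags P=1 W=1 U=1 S=0
  [2] read 0x2D idx=3: raw=0x2E007 flags P=1 W=1 U=1 S=0
  [3] read 0x2E idx=17: raw=0x31007 flags P=1 W=1 U=1 S=0
  ✓ 0x3107E  — 4 lookups
#3 VA=0x98183A00312 (r,kernel):
  [0] read 0x17 idx=19: raw=0x35007 flags P=1 W=1 U=1 S=0
  [1] read 0x35 idx=6: raw=0x39007 flags P=1 W=1 U=1 S=0
  [2] read 0x39 idx=29: raw=0x4A002 flags P=0 W=1 U=0 S=0
  ⇒ fault: PAGE_NOT_PRESENT  — 3 lookups
#4 VA=0x100C061107E (r,kernel):
  TLB hit vpn=0x100C0611 → PA=0x3107E
#5 VA=0xC8582619EA3 (r,kernel):
  [0] read 0x17 idx=25: raw=0x3C007 flags P=1 W=1 U=1 S=0
  [1] read 0x3C idx=22: raw=0x3D007 flags P=1 W=1 U=1 S=0
  [2] read 0x3D idx=19: raw=0x41007 flags P=1 W=1 U=1 S=0
  [3] read 0x41 idx=25: raw=0x44007 flags P=1 W=1 U=1 S=0
  ✓ 0x44EA3  — 4 lookups
#6 VA=0xD8000000B15 (r,kernel):
  [0] read 0x17 idx=27: raw=0x7006 flags P=0 W=1 U=1 S=0
  ⇒ fault: PAGE_NOT_PRESENT  — 1 lookups
#7 VA=0xA8201C1FDA2 (r,kernel):
  [0] read 0x17 idx=21: raw=0x45007 flags P=1 W=1 U=1 S=0
  [1] read 0x45 idx=8: raw=0x46007 flags P=1 W=1 U=1 S=0
  [2] read 0x46 idx=14: raw=0x48007 flags P=1 W=1 U=1 S=0
  [3] read 0x48 idx=31: raw=0x4A007 flags P=1 W=1 U=1 S=0
  ✓ 0x4ADA2  — 4 lookups

Access #4 fault: NONE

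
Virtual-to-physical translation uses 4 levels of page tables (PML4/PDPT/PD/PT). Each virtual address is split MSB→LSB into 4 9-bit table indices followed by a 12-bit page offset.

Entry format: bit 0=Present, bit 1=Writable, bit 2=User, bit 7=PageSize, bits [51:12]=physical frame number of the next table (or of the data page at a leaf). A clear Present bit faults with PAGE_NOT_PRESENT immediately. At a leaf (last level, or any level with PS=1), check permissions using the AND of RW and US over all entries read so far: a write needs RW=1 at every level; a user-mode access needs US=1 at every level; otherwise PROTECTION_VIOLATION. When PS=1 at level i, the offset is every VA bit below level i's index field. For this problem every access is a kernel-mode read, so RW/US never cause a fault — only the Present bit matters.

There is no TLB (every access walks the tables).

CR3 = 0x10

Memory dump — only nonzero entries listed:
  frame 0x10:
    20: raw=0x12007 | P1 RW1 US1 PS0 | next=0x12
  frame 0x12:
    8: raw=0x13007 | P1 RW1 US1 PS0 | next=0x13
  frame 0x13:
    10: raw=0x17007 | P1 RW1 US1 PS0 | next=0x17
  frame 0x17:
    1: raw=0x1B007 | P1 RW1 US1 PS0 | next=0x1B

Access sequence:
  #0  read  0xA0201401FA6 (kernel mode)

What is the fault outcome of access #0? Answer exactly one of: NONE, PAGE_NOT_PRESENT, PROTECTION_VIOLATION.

Walk each access:
#0 VA=0xA0201401FA6 (r,kernel):
  lvl0: tbl 0x10, slot 20 ⇒ 0x12007 (P1/RW1/US1/PS0)
  lvl1: tbl 0x12, slot 8 ⇒ 0x13007 (P1/RW1/US1/PS0)
  lvl2: tbl 0x13, slot 10 ⇒ 0x17007 (P1/RW1/US1/PS0)
  lvl3: tbl 0x17, slot 1 ⇒ 0x1B007 (P1/RW1/US1/PS0)
  → PA=0x1BFA6  (4 entries read)

Access #0 fault: NONE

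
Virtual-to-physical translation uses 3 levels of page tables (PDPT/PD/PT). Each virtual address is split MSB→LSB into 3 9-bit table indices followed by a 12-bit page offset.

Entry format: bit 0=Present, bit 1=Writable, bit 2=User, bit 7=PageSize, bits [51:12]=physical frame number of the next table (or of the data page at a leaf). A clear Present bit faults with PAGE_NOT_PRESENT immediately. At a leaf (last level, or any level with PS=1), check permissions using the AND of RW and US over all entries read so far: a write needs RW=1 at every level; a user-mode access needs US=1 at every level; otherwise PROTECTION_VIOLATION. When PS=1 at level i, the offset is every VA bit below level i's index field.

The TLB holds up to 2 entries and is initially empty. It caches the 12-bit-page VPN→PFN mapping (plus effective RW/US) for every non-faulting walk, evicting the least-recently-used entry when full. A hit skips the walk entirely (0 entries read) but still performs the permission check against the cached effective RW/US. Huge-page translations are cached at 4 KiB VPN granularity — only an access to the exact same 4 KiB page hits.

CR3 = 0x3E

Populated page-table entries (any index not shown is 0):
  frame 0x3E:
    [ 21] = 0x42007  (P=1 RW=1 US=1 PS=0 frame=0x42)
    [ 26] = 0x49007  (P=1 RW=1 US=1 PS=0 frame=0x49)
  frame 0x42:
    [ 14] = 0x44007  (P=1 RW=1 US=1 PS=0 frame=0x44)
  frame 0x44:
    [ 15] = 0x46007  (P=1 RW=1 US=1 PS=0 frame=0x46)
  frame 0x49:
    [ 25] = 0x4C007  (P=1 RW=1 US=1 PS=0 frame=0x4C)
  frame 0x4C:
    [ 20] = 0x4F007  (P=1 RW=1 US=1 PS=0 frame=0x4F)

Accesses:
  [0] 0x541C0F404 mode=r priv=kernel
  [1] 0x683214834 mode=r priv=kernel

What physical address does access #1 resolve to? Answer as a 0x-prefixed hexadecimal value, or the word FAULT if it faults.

Trace:
#0 VA=0x541C0F404 (r,kernel):
  [0] read 0x3E idx=21: raw=0x42007 flags P=1 W=1 U=1 S=0
  [1] read 0x42 idx=14: raw=0x44007 flags P=1 W=1 U=1 S=0
  [2] read 0x44 idx=15: raw=0x46007 flags P=1 W=1 U=1 S=0
  ✓ 0x46404  — 3 lookups
#1 VA=0x683214834 (r,kernel):
  [0] read 0x3E idx=26: raw=0x49007 flags P=1 W=1 U=1 S=0
  [1] read 0x49 idx=25: raw=0x4C007 flags P=1 W=1 U=1 S=0
  [2] read 0x4C idx=20: raw=0x4F007 flags P=1 W=1 U=1 S=0
  ✓ 0x4F834  — 3 lookups

Access #1 PA: 0x4F834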